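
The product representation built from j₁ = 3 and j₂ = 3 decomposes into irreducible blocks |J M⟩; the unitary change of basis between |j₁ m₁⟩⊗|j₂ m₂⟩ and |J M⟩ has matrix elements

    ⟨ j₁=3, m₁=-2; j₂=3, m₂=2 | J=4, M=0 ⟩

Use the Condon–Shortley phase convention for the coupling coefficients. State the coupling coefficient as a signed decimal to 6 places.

+0.564076

√[9·2!4!4!/11! · 1!5!5!1!4!4!] = √(165888/77)
  +(−1)^1/∏(1,1,4,4,0,0)! = -1/576  (running -1/576)
  +(−1)^2/∏(2,0,3,3,1,1)! = 1/72  (running 7/576)
⟨..|..⟩ = √(165888/77)·(7/576) = +0.564076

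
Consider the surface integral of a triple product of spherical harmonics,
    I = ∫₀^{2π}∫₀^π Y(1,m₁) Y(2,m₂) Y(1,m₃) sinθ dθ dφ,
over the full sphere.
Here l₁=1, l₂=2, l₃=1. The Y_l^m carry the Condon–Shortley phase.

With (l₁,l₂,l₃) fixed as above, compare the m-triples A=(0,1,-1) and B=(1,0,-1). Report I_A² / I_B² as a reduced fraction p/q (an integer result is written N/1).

3/1

Shared (l₁,l₂,l₃)=(1,2,1): N and (l;000)² cancel in I_A²/I_B².
A: Δ = 2!·0!·2!/5! = 1/30; Racah Σ t=1..1: t=1:−1/2 = -1/2; ⇒ 3j(1 2 1; 0 1 -1)² = 1/10, sgn -1
B: Δ = 2!·0!·2!/5! = 1/30; Racah Σ t=0..0: t=0:+1/4 = 1/4; ⇒ 3j(1 2 1; 1 0 -1)² = 1/30, sgn +1
I_A²/I_B² = (1/10)/(1/30) = 3/1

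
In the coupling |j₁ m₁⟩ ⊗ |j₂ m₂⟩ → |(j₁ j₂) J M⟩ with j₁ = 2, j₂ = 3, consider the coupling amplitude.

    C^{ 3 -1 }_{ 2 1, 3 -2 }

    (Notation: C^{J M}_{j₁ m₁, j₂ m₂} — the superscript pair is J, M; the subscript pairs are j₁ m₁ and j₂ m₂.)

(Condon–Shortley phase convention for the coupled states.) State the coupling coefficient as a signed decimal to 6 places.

+0.500000

j₁+j₂−J=2  J+j₁−j₂=2  J−j₁+j₂=4  j₁+j₂+J+1=9
(j₁±m₁, j₂±m₂, J±M) = (3,1,1,5,2,4)
P² = 64
sum k=0..1:
  [0] +1/12 = 1/12
  [1] −1/48 = -1/48
S = 1/16
C² = P²·S² = 1/4 ; C = +0.500000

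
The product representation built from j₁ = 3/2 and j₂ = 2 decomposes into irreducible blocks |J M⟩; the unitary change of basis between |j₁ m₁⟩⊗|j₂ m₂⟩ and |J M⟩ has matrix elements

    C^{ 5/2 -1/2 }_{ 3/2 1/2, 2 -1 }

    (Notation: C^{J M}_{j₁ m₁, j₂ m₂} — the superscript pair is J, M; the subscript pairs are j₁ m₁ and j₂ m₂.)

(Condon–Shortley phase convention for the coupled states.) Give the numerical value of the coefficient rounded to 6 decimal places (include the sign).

+√(5/14) ≈ +0.597614

triangle: 1!×2!×3!/7! = 12/5040
(j±m)!: 2!×1!×1!×3!×2!×3! = 144
prefactor² = (2J+1)×Δ×N² = 72/35
  k=0: +1/(0!×1!×1!×1!×1!×2!) = 1/2
  k=1: −1/(1!×0!×0!×0!×2!×3!) = -1/12
Σ = 5/12  ⇒  CG² = 72/35×(5/12)² = 5/14
CG = +√(5/14) = +0.597614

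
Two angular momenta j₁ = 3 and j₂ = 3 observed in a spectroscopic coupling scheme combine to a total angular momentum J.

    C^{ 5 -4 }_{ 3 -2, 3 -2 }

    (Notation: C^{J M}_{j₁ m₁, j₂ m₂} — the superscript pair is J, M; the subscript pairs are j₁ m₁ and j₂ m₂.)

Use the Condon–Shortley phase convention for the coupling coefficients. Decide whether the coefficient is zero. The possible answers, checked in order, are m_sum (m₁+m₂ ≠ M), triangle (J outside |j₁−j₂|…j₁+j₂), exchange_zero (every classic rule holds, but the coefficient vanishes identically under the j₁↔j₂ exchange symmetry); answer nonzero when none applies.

m-sum: m₁+m₂ = -2+(-2) = -4, M = -4  ✓
triangle: |j₁−j₂| = 0 ≤ J = 5 ≤ j₁+j₂ = 6  ✓
exchange: j₁=j₂ and m₁=m₂, and (−1)^(j₁+j₂−J) = (−1)^1 = −1 forces ⟨j₁m₁;j₂m₂|JM⟩ = −⟨j₂m₂;j₁m₁|JM⟩ = −⟨j₁m₁;j₂m₂|JM⟩ ⇒ the coefficient vanishes identically
Racah sum check: Σ_k collapses to 0 ⇒ CG = 0

exchange_zero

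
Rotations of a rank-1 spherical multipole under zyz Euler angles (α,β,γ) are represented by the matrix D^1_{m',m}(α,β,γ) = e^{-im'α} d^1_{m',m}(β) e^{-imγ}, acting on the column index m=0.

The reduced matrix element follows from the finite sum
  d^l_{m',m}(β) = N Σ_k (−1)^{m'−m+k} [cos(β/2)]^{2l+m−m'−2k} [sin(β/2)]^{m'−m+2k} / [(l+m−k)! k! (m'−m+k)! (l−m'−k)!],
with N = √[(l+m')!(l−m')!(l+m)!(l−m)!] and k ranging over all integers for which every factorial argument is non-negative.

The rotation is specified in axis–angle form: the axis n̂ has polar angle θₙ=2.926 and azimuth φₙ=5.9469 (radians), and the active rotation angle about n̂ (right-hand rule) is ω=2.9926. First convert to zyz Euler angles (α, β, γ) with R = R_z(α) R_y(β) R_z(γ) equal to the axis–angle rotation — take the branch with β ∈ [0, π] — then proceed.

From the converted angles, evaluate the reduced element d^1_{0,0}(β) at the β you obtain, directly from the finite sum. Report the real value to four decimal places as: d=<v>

Axis–angle → zyz. n̂ = (sinθₙcosφₙ, sinθₙsinφₙ, cosθₙ) = (+0.201944, -0.070592, -0.976850), ω = 2.9926.
R = I cosω + sinω [n̂]ₓ + (1−cosω) n̂n̂ᵀ gives
  R = [-0.907810, +0.116652, -0.402831; -0.173359, -0.979010, +0.107175; -0.381873, +0.167129, +0.908978]
β = atan2(√(R₁₃²+R₂₃²), R₃₃) = 0.429971; α = atan2(R₂₃, R₁₃) mod 2π = 2.881562; γ = atan2(R₃₂, −R₃₁) mod 2π = 0.412540
d^1_{0,0}(β=0.4300) via the finite sum:
Half-angle: c=0.976980, s=0.213333. N=√(1·1·1·1)=1.000000
k∈{0,1} keeps every argument non-negative
  k=0: (−1)^0·1.0000/(1)·0.9770^2·0.2133^0 = +0.954489
  k=1: (−1)^1·1.0000/(1)·0.9770^0·0.2133^2 = -0.045511
d^1_{0,0}(0.4300) = +0.954489 -0.045511 = +0.908978

d=0.9090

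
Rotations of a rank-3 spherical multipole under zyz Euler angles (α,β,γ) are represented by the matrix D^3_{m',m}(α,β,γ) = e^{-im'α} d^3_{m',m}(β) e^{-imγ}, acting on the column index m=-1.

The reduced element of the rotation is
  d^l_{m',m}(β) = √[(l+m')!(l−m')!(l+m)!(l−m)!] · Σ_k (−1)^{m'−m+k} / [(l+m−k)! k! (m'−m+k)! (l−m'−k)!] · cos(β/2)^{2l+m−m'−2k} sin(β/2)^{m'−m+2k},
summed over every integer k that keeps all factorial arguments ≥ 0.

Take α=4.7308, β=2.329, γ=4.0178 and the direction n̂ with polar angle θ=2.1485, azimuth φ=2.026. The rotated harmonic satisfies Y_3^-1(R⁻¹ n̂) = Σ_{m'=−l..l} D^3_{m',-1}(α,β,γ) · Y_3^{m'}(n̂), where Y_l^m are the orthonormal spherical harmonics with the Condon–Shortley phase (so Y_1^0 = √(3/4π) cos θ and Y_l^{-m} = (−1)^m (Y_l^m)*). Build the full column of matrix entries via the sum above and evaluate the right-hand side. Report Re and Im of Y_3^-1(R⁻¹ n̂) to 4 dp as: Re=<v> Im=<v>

Re=0.0863 Im=0.2549

Need the full column D^3_{m',-1} for m'=−3..3 at α=4.7308, β=2.3290, γ=4.0178.
cos(β/2)=0.395210, sin(β/2)=0.918591
d^3_{-3,-1}: single k=2 term ⇒ +0.079726;  D = +0.063979-0.047571i
d^3_{-2,-1}: k∈[1..2] ⇒ +0.028007 -0.302608 = -0.274601;  D = -0.167878-0.217308i
d^3_{-1,-1}: k∈[0..2] ⇒ +0.003810 -0.164682 +0.667260 = +0.506389;  D = -0.394968+0.316907i
d^3_{0,-1}: k∈[0..2] ⇒ -0.030680 +0.497235 -0.895425 = -0.428869;  D = +0.274506+0.329508i
d^3_{1,-1}: k∈[0..2] ⇒ +0.123511 -0.889680 +0.600804 = -0.165365;  D = -0.125083+0.108166i
d^3_{2,-1}: k∈[0..1] ⇒ -0.302608 +0.817407 = +0.514799;  D = +0.343845+0.383131i
d^3_{3,-1}: single k=0 term ⇒ +0.430715;  D = -0.315201+0.293536i
Y_3^{m'}(θ=2.1485,φ=2.026) and Σ D·Y over m':
  (+0.0640-0.0476i)·(+0.2401+0.0500i)  (-0.1679-0.2173i)·(+0.2403-0.3093i)  (-0.3950+0.3169i)·(-0.0585-0.1194i)  (+0.2745+0.3295i)·(+0.3075+0.0000i)  (-0.1251+0.1082i)·(+0.0585-0.1194i)  (+0.3438+0.3831i)·(+0.2403+0.3093i)  (-0.3152+0.2935i)·(-0.2401+0.0500i)
Y_3^-1(R⁻¹ n̂) = +0.086264+0.254886i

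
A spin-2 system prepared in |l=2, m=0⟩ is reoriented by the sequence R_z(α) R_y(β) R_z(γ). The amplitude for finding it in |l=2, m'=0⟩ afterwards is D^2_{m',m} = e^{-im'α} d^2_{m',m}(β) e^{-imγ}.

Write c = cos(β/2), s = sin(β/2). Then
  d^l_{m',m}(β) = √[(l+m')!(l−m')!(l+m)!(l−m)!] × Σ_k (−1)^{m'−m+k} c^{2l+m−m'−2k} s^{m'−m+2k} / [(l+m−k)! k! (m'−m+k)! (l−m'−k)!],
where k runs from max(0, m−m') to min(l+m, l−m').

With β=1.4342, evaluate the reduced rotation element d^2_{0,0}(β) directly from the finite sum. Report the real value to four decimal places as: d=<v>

d^2_{0,0}(β=1.4342) via the finite sum:
With c≡cos(β/2)=0.753715 and s≡sin(β/2)=0.657202, N=[2·2·2·2]^{1/2}=4.000000
k: max(0,(0)−(0))=0 … min(2+(0),2−(0))=2
  k=0: (−1)^0·4.0000/(4)·0.7537^4·0.6572^0 = +0.322722
  k=1: (−1)^1·4.0000/(1)·0.7537^2·0.6572^2 = -0.981457
  k=2: (−1)^2·4.0000/(4)·0.7537^0·0.6572^4 = +0.186550
d^2_{0,0}(1.4342) = +0.322722 -0.981457 +0.186550 = -0.472186

d=-0.4722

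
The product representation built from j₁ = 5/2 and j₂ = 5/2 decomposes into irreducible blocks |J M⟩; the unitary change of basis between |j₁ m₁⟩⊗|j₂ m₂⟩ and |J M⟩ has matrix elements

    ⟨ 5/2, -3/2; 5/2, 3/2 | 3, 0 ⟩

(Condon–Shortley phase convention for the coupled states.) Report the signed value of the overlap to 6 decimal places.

j₁+j₂−J=2  J+j₁−j₂=3  J−j₁+j₂=3  j₁+j₂+J+1=9
(j₁±m₁, j₂±m₂, J±M) = (1,4,4,1,3,3)
P² = 144/5
sum k=1..2:
  [1] −1/36 = -1/36
  [2] +1/8 = 1/8
S = 7/72
C² = P²·S² = 49/180 ; C = +0.521749

+0.521749  (= +√(49/180))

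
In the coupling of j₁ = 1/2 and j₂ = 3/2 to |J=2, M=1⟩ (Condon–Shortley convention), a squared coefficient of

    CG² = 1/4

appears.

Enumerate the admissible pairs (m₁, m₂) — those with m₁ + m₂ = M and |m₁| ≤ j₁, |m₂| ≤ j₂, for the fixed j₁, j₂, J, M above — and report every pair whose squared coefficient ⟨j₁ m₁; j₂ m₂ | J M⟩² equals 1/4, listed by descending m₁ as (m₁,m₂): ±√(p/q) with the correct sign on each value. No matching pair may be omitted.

Admissible pairs with m₁+m₂ = M = 1: (-1/2,3/2), (1/2,1/2)
  (m₁,m₂)=(1/2,1/2): CG² = 3/4, CG = +√(3/4)
  (m₁,m₂)=(-1/2,3/2): CG² = 1/4, CG = +√(1/4)   ← matches the target
Pairs with CG² = 1/4: (-1/2,3/2): +√(1/4)

(-1/2,3/2): +√(1/4)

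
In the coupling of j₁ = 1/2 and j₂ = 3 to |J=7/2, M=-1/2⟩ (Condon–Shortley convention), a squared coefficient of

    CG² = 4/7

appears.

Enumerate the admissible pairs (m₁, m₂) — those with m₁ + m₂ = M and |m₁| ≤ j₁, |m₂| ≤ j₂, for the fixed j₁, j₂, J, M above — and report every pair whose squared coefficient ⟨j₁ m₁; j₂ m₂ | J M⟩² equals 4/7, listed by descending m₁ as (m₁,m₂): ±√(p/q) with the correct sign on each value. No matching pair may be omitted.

Admissible pairs with m₁+m₂ = M = -1/2: (-1/2,0), (1/2,-1)
  (m₁,m₂)=(1/2,-1): CG² = 3/7, CG = +√(3/7)
  (m₁,m₂)=(-1/2,0): CG² = 4/7, CG = +√(4/7)   ← matches the target
Pairs with CG² = 4/7: (-1/2,0): +√(4/7)

(-1/2,0): +√(4/7)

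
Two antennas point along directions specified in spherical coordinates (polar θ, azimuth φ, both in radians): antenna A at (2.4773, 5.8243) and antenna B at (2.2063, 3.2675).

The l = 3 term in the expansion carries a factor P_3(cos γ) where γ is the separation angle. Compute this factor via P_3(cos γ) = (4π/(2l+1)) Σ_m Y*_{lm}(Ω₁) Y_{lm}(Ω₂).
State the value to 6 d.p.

Addition theorem: P_3(cos γ) = (4π/7) Σ_m Y*_{lm}(Ω₁) Y_{lm}(Ω₂), m = −3…3:
  [-3]  conj(Y_{3,-3})(Ω₁) = 0.01886 - 0.09593j ; Y_{3,-3}(Ω₂) = -0.20214 + 0.08020j ; Δ = 0.00388 + 0.02090j
  [-2]  conj(Y_{3,-2})(Ω₁) = -0.18582 + 0.24291j ; Y_{3,-2}(Ω₂) = -0.38050 + 0.09789j ; Δ = 0.04693 - 0.11062j
  [-1]  conj(Y_{3,-1})(Ω₁) = 0.37505 - 0.18530j ; Y_{3,-1}(Ω₂) = -0.19654 + 0.02488j ; Δ = -0.06910 + 0.04575j
  [+0]  conj(Y_{3,0})(Ω₁) = -0.02927 + 0.00000j ; Y_{3,0}(Ω₂) = 0.27430 + 0.00000j ; Δ = -0.00803 + 0.00000j
  [+1]  conj(Y_{3,1})(Ω₁) = -0.37505 - 0.18530j ; Y_{3,1}(Ω₂) = 0.19654 + 0.02488j ; Δ = -0.06910 - 0.04575j
  [+2]  conj(Y_{3,2})(Ω₁) = -0.18582 - 0.24291j ; Y_{3,2}(Ω₂) = -0.38050 - 0.09789j ; Δ = 0.04693 + 0.11062j
  [+3]  conj(Y_{3,3})(Ω₁) = -0.01886 - 0.09593j ; Y_{3,3}(Ω₂) = 0.20214 + 0.08020j ; Δ = 0.00388 - 0.02090j
Σ over m = -0.04462 - 0.00000j; ×(4π/7) → -0.08011 - 0.00000j. Real part: -0.080105

-0.080105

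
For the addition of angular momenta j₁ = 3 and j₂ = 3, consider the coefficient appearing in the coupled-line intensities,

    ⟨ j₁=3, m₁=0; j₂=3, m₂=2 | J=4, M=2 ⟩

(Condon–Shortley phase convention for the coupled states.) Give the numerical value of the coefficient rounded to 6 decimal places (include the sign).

+√(3/154) = +0.139573

triangle: 2!×4!×4!/11! = 1152/39916800
(j±m)!: 3!×3!×5!×1!×6!×2! = 6220800
prefactor² = (2J+1)×Δ×N² = 124416/77
  k=1: −1/(1!×1!×2!×4!×2!×0!) = -1/96
  k=2: +1/(2!×0!×1!×3!×3!×1!) = 1/72
Σ = 1/288  ⇒  CG² = 124416/77×(1/288)² = 3/154
CG = +√(3/154) = +0.139573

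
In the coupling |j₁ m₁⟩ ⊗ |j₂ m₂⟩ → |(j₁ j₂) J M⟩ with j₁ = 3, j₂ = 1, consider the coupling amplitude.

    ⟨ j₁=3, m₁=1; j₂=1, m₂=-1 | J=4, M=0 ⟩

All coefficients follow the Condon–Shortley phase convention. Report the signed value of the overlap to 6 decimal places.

j₁+j₂−J=0  J+j₁−j₂=6  J−j₁+j₂=2  j₁+j₂+J+1=9
(j₁±m₁, j₂±m₂, J±M) = (4,2,0,2,4,4)
P² = 13824/7
sum k=0..0:
  [0] +1/96 = 1/96
S = 1/96
C² = P²·S² = 3/14 ; C = +0.462910

+√(3/14) ≈ +0.462910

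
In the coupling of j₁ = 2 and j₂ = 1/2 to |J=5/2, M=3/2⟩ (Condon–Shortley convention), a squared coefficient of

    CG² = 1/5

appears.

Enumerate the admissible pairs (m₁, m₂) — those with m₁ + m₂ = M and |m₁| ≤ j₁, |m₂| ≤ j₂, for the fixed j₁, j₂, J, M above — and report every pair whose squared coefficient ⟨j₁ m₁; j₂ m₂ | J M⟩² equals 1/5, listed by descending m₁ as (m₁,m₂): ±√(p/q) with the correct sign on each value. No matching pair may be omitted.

(2,-1/2): +√(1/5)

Admissible pairs with m₁+m₂ = M = 3/2: (1,1/2), (2,-1/2)
  (m₁,m₂)=(2,-1/2): CG² = 1/5, CG = +√(1/5)   ← matches the target
  (m₁,m₂)=(1,1/2): CG² = 4/5, CG = +√(4/5)
Pairs with CG² = 1/5: (2,-1/2): +√(1/5)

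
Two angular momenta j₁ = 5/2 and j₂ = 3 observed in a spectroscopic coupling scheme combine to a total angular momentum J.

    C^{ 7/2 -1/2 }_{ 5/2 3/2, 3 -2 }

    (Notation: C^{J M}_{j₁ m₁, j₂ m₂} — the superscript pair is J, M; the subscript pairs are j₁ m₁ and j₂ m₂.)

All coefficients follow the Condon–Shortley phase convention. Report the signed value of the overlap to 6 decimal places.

triangle: 2!×3!×4!/10! = 288/3628800
(j±m)!: 4!×1!×1!×5!×3!×4! = 414720
prefactor² = (2J+1)×Δ×N² = 9216/35
  k=0: +1/(0!×2!×1!×1!×2!×3!) = 1/24
  k=1: −1/(1!×1!×0!×0!×3!×4!) = -1/144
Σ = 5/144  ⇒  CG² = 9216/35×(5/144)² = 20/63
CG = +√(20/63) = +0.563436

+0.563436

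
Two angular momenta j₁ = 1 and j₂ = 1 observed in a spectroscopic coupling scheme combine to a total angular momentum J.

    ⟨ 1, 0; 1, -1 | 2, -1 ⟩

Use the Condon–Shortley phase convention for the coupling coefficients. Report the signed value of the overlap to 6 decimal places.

√[5·0!2!2!/5! · 1!1!0!2!1!3!] = √(2)
  +(−1)^0/∏(0,0,1,0,1,2)! = 1/2  (running 1/2)
⟨..|..⟩ = √(2)·(1/2) = +0.707107

+√(1/2) ≈ +0.707107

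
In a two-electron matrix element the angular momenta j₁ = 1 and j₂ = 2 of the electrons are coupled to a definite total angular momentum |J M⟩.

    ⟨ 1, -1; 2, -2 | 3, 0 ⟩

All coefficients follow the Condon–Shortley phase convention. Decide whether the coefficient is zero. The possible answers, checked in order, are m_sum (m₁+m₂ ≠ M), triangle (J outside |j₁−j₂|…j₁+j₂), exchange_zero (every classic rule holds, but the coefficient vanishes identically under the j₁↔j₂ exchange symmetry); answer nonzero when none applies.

m_sum

m-sum: m₁+m₂ = -1+(-2) = -3, M = 0  ✗ ⇒ coefficient is 0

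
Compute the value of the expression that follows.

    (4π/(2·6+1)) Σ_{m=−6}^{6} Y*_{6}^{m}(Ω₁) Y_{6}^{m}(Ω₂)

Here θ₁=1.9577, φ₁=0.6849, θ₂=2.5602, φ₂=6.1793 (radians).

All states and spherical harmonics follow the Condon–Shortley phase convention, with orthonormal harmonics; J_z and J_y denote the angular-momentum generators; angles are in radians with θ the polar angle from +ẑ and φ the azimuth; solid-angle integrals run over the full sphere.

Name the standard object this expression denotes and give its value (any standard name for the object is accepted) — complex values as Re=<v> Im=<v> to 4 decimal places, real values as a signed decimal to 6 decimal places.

Legendre polynomial (addition theorem), -0.039836

This sum is the spherical-harmonic addition theorem: it equals the Legendre polynomial P_l(cos γ) of the angle γ between the two directions.
Summing Y*_{l m}(θ₁,φ₁)·Y_{l m}(θ₂,φ₂) over m ∈ [−6, 6]; prefactor 4π/(2·6+1) = 0.966644:
  term(m=-6) = (0.000082, -0.004038)   from Y*(Ω₁)=(-0.172816, -0.250991), Y(Ω₂)=(0.010762, 0.007737)
  term(m=-5) = (-0.020886, -0.021605)   from Y*(Ω₁)=(0.413006, 0.120063), Y(Ω₂)=(-0.060651, -0.034681)
  term(m=-4) = (-0.032215, -0.000437)   from Y*(Ω₁)=(-0.136714, 0.058123), Y(Ω₂)=(0.198421, 0.087550)
  term(m=-3) = (0.084409, -0.082711)   from Y*(Ω₁)=(-0.130226, 0.247774), Y(Ω₂)=(-0.401859, -0.129461)
  term(m=-2) = (0.000752, -0.110965)   from Y*(Ω₁)=(-0.049844, -0.244634), Y(Ω₂)=(0.434917, 0.091686)
  term(m=-1) = (0.003862, 0.003888)   from Y*(Ω₁)=(-0.155837, -0.127287), Y(Ω₂)=(-0.027088, -0.002824)
  term(m=+0) = (-0.113218, 0.000000)   from Y*(Ω₁)=(0.268944, -0.000000), Y(Ω₂)=(-0.420974, 0.000000)
  term(m=+1) = (0.003862, -0.003888)   from Y*(Ω₁)=(0.155837, -0.127287), Y(Ω₂)=(0.027088, -0.002824)
  term(m=+2) = (0.000752, 0.110965)   from Y*(Ω₁)=(-0.049844, 0.244634), Y(Ω₂)=(0.434917, -0.091686)
  term(m=+3) = (0.084409, 0.082711)   from Y*(Ω₁)=(0.130226, 0.247774), Y(Ω₂)=(0.401859, -0.129461)
  term(m=+4) = (-0.032215, 0.000437)   from Y*(Ω₁)=(-0.136714, -0.058123), Y(Ω₂)=(0.198421, -0.087550)
  term(m=+5) = (-0.020886, 0.021605)   from Y*(Ω₁)=(-0.413006, 0.120063), Y(Ω₂)=(0.060651, -0.034681)
  term(m=+6) = (0.000082, 0.004038)   from Y*(Ω₁)=(-0.172816, 0.250991), Y(Ω₂)=(0.010762, -0.007737)
Σ over m = (-0.041210, -0.000000); ×(4π/13) → (-0.039836, -0.000000). Real part: -0.039836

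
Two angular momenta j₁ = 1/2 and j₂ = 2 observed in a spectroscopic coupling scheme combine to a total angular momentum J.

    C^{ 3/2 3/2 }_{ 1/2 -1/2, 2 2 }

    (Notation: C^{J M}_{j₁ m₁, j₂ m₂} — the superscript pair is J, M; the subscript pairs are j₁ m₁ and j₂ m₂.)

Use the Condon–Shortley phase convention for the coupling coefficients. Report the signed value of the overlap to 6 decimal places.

-0.894427  (= −√(4/5))

√[4·1!0!3!/5! · 0!1!4!0!3!0!] = √(144/5)
  +(−1)^1/∏(1,0,0,3,0,0)! = -1/6  (running -1/6)
⟨..|..⟩ = √(144/5)·(-1/6) = -0.894427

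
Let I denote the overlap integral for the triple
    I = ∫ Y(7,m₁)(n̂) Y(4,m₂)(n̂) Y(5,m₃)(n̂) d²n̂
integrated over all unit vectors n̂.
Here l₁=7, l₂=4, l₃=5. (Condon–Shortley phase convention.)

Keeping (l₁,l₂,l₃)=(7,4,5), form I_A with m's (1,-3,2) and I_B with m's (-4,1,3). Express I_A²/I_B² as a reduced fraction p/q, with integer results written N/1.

l's match ⇒ only the (l;m) 3-j factors differ between A and B.
A: triangle coeff Δ(7,4,5) = 1/6126120; Σ_t [0,1]: t=0:+1/1036800 t=1:−1/172800 = -1/207360; (3j)²=245/14586 [(7 4 5; 1 -3 2)], sign=+1
B: triangle coeff Δ(7,4,5) = 1/6126120; Σ_t [3,5]: t=3:−1/2903040 t=4:+1/241920 t=5:−1/345600 = 13/14515200; (3j)²=13/7140 [(7 4 5; -4 1 3)], sign=+1
I_A²/I_B² = (245/14586)/(13/7140) = 17150/1859

17150/1859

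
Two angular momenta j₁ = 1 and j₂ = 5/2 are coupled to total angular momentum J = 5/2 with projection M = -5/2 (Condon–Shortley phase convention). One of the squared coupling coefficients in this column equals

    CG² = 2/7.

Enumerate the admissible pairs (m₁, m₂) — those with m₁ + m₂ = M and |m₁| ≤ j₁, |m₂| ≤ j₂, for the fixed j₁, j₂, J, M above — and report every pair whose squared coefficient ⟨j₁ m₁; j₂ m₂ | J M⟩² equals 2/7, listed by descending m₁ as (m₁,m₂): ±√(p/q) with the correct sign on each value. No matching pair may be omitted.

(-1,-3/2): −√(2/7)

Admissible pairs with m₁+m₂ = M = -5/2: (-1,-3/2), (0,-5/2)
  (m₁,m₂)=(0,-5/2): CG² = 5/7, CG = +√(5/7)
  (m₁,m₂)=(-1,-3/2): CG² = 2/7, CG = −√(2/7)   ← matches the target
Pairs with CG² = 2/7: (-1,-3/2): −√(2/7)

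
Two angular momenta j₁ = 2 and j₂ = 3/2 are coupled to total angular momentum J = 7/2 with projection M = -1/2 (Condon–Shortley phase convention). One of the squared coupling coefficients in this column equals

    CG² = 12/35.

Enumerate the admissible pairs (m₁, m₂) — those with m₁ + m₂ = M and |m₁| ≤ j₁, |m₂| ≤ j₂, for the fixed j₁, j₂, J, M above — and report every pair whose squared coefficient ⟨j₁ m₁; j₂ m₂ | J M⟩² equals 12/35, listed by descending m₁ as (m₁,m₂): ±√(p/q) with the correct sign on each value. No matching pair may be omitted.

Admissible pairs with m₁+m₂ = M = -1/2: (-2,3/2), (-1,1/2), (0,-1/2), (1,-3/2)
  (m₁,m₂)=(1,-3/2): CG² = 4/35, CG = +√(4/35)
  (m₁,m₂)=(0,-1/2): CG² = 18/35, CG = +√(18/35)
  (m₁,m₂)=(-1,1/2): CG² = 12/35, CG = +√(12/35)   ← matches the target
  (m₁,m₂)=(-2,3/2): CG² = 1/35, CG = +√(1/35)
Pairs with CG² = 12/35: (-1,1/2): +√(12/35)

(-1,1/2): +√(12/35)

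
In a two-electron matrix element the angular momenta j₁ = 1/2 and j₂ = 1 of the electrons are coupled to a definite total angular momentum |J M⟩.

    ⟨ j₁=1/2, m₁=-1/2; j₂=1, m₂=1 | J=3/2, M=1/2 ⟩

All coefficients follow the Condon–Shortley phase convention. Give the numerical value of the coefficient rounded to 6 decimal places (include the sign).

j₁+j₂−J=0  J+j₁−j₂=1  J−j₁+j₂=2  j₁+j₂+J+1=4
(j₁±m₁, j₂±m₂, J±M) = (0,1,2,0,2,1)
P² = 4/3
sum k=0..0:
  [0] +1/2 = 1/2
S = 1/2
C² = P²·S² = 1/3 ; C = +0.577350

+√(1/3) ≈ +0.577350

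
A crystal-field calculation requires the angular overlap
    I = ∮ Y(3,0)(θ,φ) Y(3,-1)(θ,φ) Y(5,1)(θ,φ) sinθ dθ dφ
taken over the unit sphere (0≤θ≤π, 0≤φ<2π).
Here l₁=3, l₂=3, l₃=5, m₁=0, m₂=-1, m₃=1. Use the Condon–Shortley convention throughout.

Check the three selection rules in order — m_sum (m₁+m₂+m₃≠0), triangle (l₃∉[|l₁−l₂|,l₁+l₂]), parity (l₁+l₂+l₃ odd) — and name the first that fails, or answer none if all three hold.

parity

m₁+m₂+m₃ = 0 − 1 + 1 = 0  ✓
triangle: |3−3|=0 ≤ l₃=5 ≤ 3+3=6  ✓
parity: l₁+l₂+l₃ = 11 is odd  ✗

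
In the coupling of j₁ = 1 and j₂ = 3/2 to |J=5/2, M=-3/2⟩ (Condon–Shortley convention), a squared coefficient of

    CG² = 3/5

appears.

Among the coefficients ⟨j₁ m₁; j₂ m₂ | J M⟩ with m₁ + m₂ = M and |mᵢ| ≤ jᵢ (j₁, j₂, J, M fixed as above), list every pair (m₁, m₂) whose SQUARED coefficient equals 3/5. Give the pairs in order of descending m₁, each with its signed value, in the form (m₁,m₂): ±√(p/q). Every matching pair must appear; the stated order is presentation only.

(-1,-1/2): +√(3/5)

Admissible pairs with m₁+m₂ = M = -3/2: (-1,-1/2), (0,-3/2)
  (m₁,m₂)=(0,-3/2): CG² = 2/5, CG = +√(2/5)
  (m₁,m₂)=(-1,-1/2): CG² = 3/5, CG = +√(3/5)   ← matches the target
Pairs with CG² = 3/5: (-1,-1/2): +√(3/5)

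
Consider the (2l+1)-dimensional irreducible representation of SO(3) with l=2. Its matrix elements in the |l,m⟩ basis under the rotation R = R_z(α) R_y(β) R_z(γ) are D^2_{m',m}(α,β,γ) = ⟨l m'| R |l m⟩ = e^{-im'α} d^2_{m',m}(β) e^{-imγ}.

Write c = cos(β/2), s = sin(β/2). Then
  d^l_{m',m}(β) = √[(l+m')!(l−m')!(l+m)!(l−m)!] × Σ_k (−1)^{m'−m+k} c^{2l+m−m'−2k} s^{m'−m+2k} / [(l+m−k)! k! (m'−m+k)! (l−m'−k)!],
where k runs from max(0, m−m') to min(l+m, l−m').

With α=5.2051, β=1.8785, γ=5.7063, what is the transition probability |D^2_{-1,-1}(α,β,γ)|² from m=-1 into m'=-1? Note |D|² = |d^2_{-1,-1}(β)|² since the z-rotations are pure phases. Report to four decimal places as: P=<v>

P=0.3133

Split into d^2_{-1,-1}(β=1.8785) × two z-phases.
c=cos(1.878500/2)=0.590394, s=sin(1.878500/2)=0.807116; N=√[1·6·1·6]=6.000000
Admissible k: 0..1 (factorial args all ≥0)
  k=0: (−1)^0·6.0000/(6)·0.5904^4·0.8071^0 = +0.121497
  k=1: (−1)^1·6.0000/(2)·0.5904^2·0.8071^2 = -0.681202
d^2_{-1,-1}(1.8785) = +0.121497 -0.681202 = -0.559705
|D^2_{-1,-1}|² = |d^2_{-1,-1}(β)|² = (-0.559705)² = 0.313269 (the z-rotation phases have unit modulus)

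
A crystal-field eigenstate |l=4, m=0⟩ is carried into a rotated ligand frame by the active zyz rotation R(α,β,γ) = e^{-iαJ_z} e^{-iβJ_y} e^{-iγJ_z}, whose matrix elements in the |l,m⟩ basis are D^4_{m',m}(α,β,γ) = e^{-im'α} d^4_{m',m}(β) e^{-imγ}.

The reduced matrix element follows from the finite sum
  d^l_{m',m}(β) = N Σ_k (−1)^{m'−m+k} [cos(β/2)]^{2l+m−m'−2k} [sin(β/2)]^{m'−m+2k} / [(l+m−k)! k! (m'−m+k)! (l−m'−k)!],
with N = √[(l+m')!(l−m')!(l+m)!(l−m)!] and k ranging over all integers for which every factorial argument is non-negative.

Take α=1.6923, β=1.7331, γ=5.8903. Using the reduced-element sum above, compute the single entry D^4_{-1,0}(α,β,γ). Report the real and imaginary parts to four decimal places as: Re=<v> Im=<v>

Split into d^4_{-1,0}(β=1.7331) × two z-phases.
c=cos(1.733100/2)=0.647460, s=sin(1.733100/2)=0.762100; N=√[6·120·24·24]=643.987578
k∈{1,2,3,4} keeps every argument non-negative
  k=1: (−1)^0·643.9876/(144)·0.6475^7·0.7621^1 = +0.162561
  k=2: (−1)^1·643.9876/(24)·0.6475^5·0.7621^3 = -1.351342
  k=3: (−1)^2·643.9876/(24)·0.6475^3·0.7621^5 = +1.872248
  k=4: (−1)^3·643.9876/(144)·0.6475^1·0.7621^7 = -0.432325
d^4_{-1,0}(1.7331) = +0.162561 -1.351342 +1.872248 -0.432325 = +0.251142
Attach z-rotation phases: D = e^{-i(-1)(1.6923)}·(+0.251142)·e^{-i(0)(5.8903)} = -0.030440+0.249291i

Re=-0.0304 Im=0.2493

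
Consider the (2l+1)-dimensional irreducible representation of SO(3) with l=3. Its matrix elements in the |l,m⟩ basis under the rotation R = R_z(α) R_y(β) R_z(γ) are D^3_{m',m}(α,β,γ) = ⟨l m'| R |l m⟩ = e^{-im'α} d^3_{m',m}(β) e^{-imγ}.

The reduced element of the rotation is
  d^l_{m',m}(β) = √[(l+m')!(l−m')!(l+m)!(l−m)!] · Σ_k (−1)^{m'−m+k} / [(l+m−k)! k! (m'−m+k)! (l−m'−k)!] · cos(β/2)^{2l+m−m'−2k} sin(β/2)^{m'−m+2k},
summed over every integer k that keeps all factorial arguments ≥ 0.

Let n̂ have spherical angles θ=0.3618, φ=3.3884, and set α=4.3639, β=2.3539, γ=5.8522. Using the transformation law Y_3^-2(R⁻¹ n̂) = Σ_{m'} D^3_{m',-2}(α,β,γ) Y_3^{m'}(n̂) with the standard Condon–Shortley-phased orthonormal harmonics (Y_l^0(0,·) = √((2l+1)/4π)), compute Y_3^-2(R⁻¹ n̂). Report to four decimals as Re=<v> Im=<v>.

Re=-0.0034 Im=0.3876

Need the full column D^3_{m',-2} for m'=−3..3 at α=4.3639, β=2.3539, γ=5.8522.
cos(β/2)=0.383743, sin(β/2)=0.923440
d^3_{-3,-2}: single k=1 term ⇒ +0.018823;  D = +0.017766-0.006218i
d^3_{-2,-2}: k∈[0..1] ⇒ +0.003193 -0.092459 = -0.089266;  D = +0.001058-0.089259i
d^3_{-1,-2}: k∈[0..1] ⇒ -0.024300 +0.281435 = +0.257134;  D = -0.240621-0.090663i
d^3_{0,-2}: k∈[0..1] ⇒ +0.101284 -0.586511 = -0.485227;  D = -0.315855+0.368349i
d^3_{1,-2}: k∈[0..1] ⇒ -0.281435 +0.814861 = +0.533427;  D = +0.262026+0.464636i
d^3_{2,-2}: k∈[0..1] ⇒ +0.535409 -0.620086 = -0.084677;  D = +0.083527-0.013908i
d^3_{3,-2}: single k=0 term ⇒ -0.631189;  D = -0.115172+0.620592i
Y_3^{m'}(θ=0.3618,φ=3.3884) and Σ D·Y over m':
  (+0.0178-0.0062i)·(-0.0137+0.0125i)  (+0.0011-0.0893i)·(+0.1055-0.0567i)  (-0.2406-0.0907i)·(-0.3742+0.0943i)  (-0.3159+0.3683i)·(+0.4794+0.0000i)  (+0.2620+0.4646i)·(+0.3742+0.0943i)  (+0.0835-0.0139i)·(+0.1055+0.0567i)  (-0.1152+0.6206i)·(+0.0137+0.0125i)
Y_3^-2(R⁻¹ n̂) = -0.003420+0.387551i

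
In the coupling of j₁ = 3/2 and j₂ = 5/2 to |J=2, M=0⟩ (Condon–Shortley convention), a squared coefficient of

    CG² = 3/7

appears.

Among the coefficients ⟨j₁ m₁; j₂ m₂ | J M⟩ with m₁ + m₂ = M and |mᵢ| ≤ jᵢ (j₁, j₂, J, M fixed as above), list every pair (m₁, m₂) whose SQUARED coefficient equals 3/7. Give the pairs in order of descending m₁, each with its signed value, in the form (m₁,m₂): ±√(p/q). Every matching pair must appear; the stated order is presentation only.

Admissible pairs with m₁+m₂ = M = 0: (-3/2,3/2), (-1/2,1/2), (1/2,-1/2), (3/2,-3/2)
  (m₁,m₂)=(3/2,-3/2): CG² = 3/7, CG = +√(3/7)   ← matches the target
  (m₁,m₂)=(1/2,-1/2): CG² = 1/14, CG = −√(1/14)
  (m₁,m₂)=(-1/2,1/2): CG² = 1/14, CG = −√(1/14)
  (m₁,m₂)=(-3/2,3/2): CG² = 3/7, CG = +√(3/7)   ← matches the target
Pairs with CG² = 3/7: (3/2,-3/2): +√(3/7); (-3/2,3/2): +√(3/7)

(3/2,-3/2): +√(3/7); (-3/2,3/2): +√(3/7)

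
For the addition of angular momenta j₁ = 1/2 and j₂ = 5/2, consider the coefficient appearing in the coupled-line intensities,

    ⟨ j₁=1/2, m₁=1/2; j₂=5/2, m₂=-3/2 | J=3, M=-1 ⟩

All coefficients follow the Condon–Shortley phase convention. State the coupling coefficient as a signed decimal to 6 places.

triangle: 0!·1!·5!/7! = 120/5040
(j±m)!: 1!·0!·1!·4!·2!·4! = 1152
prefactor² = (2J+1)·Δ·N² = 192
  k=0: +1/(0!·0!·0!·1!·1!·4!) = 1/24
Σ = 1/24  ⇒  CG² = 192·(1/24)² = 1/3
CG = +√(1/3) = +0.577350

+√(1/3) = +0.577350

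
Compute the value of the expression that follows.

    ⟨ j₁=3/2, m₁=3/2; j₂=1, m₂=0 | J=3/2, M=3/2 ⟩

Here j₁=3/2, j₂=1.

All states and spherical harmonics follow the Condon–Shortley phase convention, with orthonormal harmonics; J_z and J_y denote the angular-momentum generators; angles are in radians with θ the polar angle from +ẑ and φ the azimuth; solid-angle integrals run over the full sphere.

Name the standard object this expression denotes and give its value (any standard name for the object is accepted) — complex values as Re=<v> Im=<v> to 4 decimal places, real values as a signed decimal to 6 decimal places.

This is a Clebsch–Gordan (vector-coupling) coefficient.
triangle: 1!×2!×1!/5! = 2/120
(j±m)!: 3!×0!×1!×1!×3!×0! = 36
prefactor² = (2J+1)×Δ×N² = 12/5
  k=0: +1/(0!×1!×0!×1!×2!×0!) = 1/2
Σ = 1/2  ⇒  CG² = 12/5×(1/2)² = 3/5
CG = +√(3/5) = +0.774597

Clebsch–Gordan coefficient, +√(3/5) ≈ +0.774597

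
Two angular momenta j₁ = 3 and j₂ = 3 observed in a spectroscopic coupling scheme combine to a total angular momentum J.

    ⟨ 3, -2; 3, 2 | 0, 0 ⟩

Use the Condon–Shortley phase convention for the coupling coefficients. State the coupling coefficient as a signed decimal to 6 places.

√[1·6!0!0!/7! · 1!5!5!1!0!0!] = √(14400/7)
  +(−1)^5/∏(5,1,0,0,0,0)! = -1/120  (running -1/120)
⟨..|..⟩ = √(14400/7)·(-1/120) = -0.377964

−√(1/7) = -0.377964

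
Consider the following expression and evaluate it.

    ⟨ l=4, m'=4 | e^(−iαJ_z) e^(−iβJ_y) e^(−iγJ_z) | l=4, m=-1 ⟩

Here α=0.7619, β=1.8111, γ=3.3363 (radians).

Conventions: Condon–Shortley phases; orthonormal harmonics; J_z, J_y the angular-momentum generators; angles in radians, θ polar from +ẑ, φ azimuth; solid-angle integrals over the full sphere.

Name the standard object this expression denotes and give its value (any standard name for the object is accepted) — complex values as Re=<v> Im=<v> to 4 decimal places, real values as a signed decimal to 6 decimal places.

This is a Wigner D-matrix element — the rotation-matrix element ⟨l m'| R(α,β,γ) |l m⟩ in the angular-momentum basis.
D^4_{4,-1}(0.7619,1.8111,3.3363) = e^{-i·4·0.7619}·d^4_{4,-1}(1.8111)·e^{-i·-1·3.3363}. Compute d first:
With c≡cos(β/2)=0.617253 and s≡sin(β/2)=0.786765, N=[40320·1·6·120]^{1/2}=5387.986637
k∈{0} keeps every argument non-negative
  k=0: (−1)^5·5387.9866/(720)·0.6173^3·0.7868^5 = -0.530528
d^4_{4,-1}(1.8111) = -0.530528
Phases: e^{-i·(4)·0.7619}=-0.995586-0.093854i, e^{-i·(-1)·3.3363}=-0.981104-0.193479i ⇒ D=-0.508572-0.151045i

Wigner D-matrix element, Re=-0.5086 Im=-0.1510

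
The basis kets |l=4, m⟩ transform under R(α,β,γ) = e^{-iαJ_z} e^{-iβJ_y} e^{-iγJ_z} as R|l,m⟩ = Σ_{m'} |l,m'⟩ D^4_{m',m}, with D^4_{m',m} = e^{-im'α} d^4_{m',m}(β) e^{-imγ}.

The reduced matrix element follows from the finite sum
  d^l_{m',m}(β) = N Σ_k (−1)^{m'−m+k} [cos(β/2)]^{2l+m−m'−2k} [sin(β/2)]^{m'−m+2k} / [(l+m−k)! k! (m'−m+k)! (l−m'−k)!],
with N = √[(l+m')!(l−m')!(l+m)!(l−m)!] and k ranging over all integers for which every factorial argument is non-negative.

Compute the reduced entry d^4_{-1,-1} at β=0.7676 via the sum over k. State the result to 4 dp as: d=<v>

d=-0.3780

d^4_{-1,-1}(β=0.7676) via the finite sum:
Half-angle: c=0.927248, s=0.374447. N=√(6·120·6·120)=720.000000
The bounds max(0,m−m')=0 and min(l+m,l−m')=3 give 4 terms
  k=0: (−1)^0·720.0000/(720)·0.9272^8·0.3744^0 = +0.546473
  k=1: (−1)^1·720.0000/(48)·0.9272^6·0.3744^2 = -1.336743
  k=2: (−1)^2·720.0000/(24)·0.9272^4·0.3744^4 = +0.435979
  k=3: (−1)^3·720.0000/(72)·0.9272^2·0.3744^6 = -0.023699
d^4_{-1,-1}(0.7676) = +0.546473 -1.336743 +0.435979 -0.023699 = -0.377990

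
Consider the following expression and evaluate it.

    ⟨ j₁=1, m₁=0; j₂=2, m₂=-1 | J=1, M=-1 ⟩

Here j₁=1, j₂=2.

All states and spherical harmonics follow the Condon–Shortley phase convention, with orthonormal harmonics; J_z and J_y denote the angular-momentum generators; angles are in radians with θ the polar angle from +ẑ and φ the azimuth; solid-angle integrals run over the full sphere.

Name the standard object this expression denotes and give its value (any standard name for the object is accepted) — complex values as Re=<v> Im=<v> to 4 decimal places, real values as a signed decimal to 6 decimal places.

This is a Clebsch–Gordan (vector-coupling) coefficient.
j₁+j₂−J=2  J+j₁−j₂=0  J−j₁+j₂=2  j₁+j₂+J+1=5
(j₁±m₁, j₂±m₂, J±M) = (1,1,1,3,0,2)
P² = 6/5
sum k=1..1:
  [1] −1/2 = -1/2
S = -1/2
C² = P²·S² = 3/10 ; C = -0.547723

Clebsch–Gordan coefficient, −√(3/10) ≈ -0.547723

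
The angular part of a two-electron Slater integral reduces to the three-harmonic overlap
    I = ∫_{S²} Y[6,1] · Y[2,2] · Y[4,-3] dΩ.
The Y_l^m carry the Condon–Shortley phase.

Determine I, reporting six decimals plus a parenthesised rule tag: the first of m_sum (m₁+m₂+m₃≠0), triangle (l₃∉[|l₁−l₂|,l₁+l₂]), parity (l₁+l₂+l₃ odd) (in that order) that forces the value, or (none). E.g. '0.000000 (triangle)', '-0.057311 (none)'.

-0.035563 (none)

m-sum 0 ✓  L=12 even ✓  4≤4≤8 ✓
Π(2lᵢ+1) = 13×5×9 = 585
triangle coeff Δ(6,2,4) = 1/6435
Σ_t [2,2]: t=2:+1/2304 = 1/2304
(3j)²=5/143 [(6 2 4; 0 0 0)], sign=+1
Σ_t [4,4]: t=4:+1/120960 = 1/120960
(3j)²=1/1287 [(6 2 4; 1 2 -3)], sign=-1
⇒ 4πI² = 25/1573
I = (-1)√(25/1573/(4π)) = -0.03556319
No selection rule forces the value: the integral is nonzero (none).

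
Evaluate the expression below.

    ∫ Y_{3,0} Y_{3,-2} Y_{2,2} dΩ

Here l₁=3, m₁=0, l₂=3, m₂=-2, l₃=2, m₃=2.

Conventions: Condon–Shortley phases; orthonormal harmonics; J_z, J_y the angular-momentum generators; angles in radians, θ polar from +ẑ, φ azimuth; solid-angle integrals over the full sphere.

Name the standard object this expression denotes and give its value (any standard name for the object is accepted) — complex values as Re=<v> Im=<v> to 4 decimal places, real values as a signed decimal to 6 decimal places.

Gaunt coefficient, -0.188063

This is a Gaunt coefficient — the integral of a triple product of spherical harmonics over the sphere.
Rules hold: Σm=0, L=8 even, 0≤2≤6.
N = 7·7·5 = 245
Δ = 4!·2!·2!/9! = 1/3780
Racah Σ t=1..3: t=1:−1/24 t=2:+1/4 t=3:−1/24 = 1/6
⇒ 3j(3 3 2; 0 0 0)² = 4/105, sgn +1
Racah Σ t=1..1: t=1:−1/24 = -1/24
⇒ 3j(3 3 2; 0 -2 2)² = 1/21, sgn -1
4πI² = N·(3j₀)²·(3jₘ)² = 4/9
I = -1·√(0.444444/4π) = -0.18806319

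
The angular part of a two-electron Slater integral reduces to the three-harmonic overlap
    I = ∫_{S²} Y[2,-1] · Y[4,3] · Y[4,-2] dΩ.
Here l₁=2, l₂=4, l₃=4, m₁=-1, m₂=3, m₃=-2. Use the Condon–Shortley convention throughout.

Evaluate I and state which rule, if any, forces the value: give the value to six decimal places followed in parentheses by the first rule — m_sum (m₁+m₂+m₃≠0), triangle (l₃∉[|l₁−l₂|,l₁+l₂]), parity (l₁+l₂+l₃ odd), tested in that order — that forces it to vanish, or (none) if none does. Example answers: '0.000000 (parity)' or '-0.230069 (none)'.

-0.187702 (none)

m-sum 0 ✓  L=10 even ✓  2≤4≤6 ✓
Π(2lᵢ+1) = 5×9×9 = 405
triangle coeff Δ(2,4,4) = 1/13860
Σ_t [0,2]: t=0:+1/192 t=1:−1/36 t=2:+1/192 = -5/288
(3j)²=20/693 [(2 4 4; 0 0 0)], sign=-1
Σ_t [1,2]: t=1:−1/1440 t=2:+1/240 = 1/288
(3j)²=5/132 [(2 4 4; -1 3 -2)], sign=+1
⇒ 4πI² = 375/847
I = (-1)√(375/847/(4π)) = -0.18770204
No selection rule forces the value: the integral is nonzero (none).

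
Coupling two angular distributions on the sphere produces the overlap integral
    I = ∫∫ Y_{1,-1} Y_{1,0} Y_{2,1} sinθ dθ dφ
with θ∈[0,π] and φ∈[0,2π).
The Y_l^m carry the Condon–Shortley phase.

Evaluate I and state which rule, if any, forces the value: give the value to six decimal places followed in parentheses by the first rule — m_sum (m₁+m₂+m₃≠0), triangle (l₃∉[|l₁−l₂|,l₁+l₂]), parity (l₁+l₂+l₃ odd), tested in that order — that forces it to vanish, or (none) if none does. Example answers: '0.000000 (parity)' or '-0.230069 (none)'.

m-sum 0 ✓  L=4 even ✓  0≤2≤2 ✓
Π(2lᵢ+1) = 3×3×5 = 45
triangle coeff Δ(1,1,2) = 1/30
Σ_t [0,0]: t=0:+1/1 = 1/1
(3j)²=2/15 [(1 1 2; 0 0 0)], sign=+1
Σ_t [0,0]: t=0:+1/2 = 1/2
(3j)²=1/10 [(1 1 2; -1 0 1)], sign=-1
⇒ 4πI² = 3/5
I = (-1)√(3/5/(4π)) = -0.21850969
No selection rule forces the value: the integral is nonzero (none).

-0.218510 (none)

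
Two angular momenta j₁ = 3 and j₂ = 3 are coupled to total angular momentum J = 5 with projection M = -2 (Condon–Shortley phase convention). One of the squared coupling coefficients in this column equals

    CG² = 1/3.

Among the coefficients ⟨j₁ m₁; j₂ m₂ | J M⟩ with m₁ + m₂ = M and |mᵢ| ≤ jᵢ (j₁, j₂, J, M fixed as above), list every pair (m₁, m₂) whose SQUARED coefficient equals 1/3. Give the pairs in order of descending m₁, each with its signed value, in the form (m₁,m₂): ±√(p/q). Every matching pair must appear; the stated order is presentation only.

(0,-2): +√(1/3); (-2,0): −√(1/3)

Admissible pairs with m₁+m₂ = M = -2: (-3,1), (-2,0), (-1,-1), (0,-2), (1,-3)
  (m₁,m₂)=(1,-3): CG² = 1/6, CG = +√(1/6)
  (m₁,m₂)=(0,-2): CG² = 1/3, CG = +√(1/3)   ← matches the target
  (m₁,m₂)=(-1,-1): CG² = 0/1, CG = 0
  (m₁,m₂)=(-2,0): CG² = 1/3, CG = −√(1/3)   ← matches the target
  (m₁,m₂)=(-3,1): CG² = 1/6, CG = −√(1/6)
Pairs with CG² = 1/3: (0,-2): +√(1/3); (-2,0): −√(1/3)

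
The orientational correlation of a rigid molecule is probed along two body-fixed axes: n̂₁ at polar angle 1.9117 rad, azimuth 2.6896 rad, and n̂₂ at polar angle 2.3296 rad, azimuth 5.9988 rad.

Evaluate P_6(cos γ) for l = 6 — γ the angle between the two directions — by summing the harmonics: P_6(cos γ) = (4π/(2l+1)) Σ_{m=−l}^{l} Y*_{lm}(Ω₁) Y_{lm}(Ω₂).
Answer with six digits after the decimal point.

Expand P_6 via completeness: Σ_{m} conj(Y_{6,m}) at Ω₁ times Y_{6,m} at Ω₂ —
  [-6]  conj(Y_{6,-6})(Ω₁) = -0.307752-0.141006i ; Y_{6,-6}(Ω₂) = -0.009530+0.069891i ; Δ = +0.012788-0.020165i
  [-5]  conj(Y_{6,-5})(Ω₁) = -0.264535-0.321063i ; Y_{6,-5}(Ω₂) = -0.034364-0.229124i ; Δ = -0.064473+0.071644i
  [-4]  conj(Y_{6,-4})(Ω₁) = -0.015185-0.062820i ; Y_{6,-4}(Ω₂) = +0.174759+0.377802i ; Δ = +0.021080-0.016715i
  [-3]  conj(Y_{6,-3})(Ω₁) = -0.068802+0.315339i ; Y_{6,-3}(Ω₂) = -0.248628-0.284830i ; Δ = +0.106924-0.058805i
  [-2]  conj(Y_{6,-2})(Ω₁) = -0.107305+0.136334i ; Y_{6,-2}(Ω₂) = -0.018122-0.011585i ; Δ = +0.003524-0.001228i
  [-1]  conj(Y_{6,-1})(Ω₁) = +0.240429-0.116732i ; Y_{6,-1}(Ω₂) = +0.356651+0.104252i ; Δ = +0.097919-0.016567i
  [+0]  conj(Y_{6,0})(Ω₁) = +0.198577-0.000000i ; Y_{6,0}(Ω₂) = -0.087738+0.000000i ; Δ = -0.017423+0.000000i
  [+1]  conj(Y_{6,1})(Ω₁) = -0.240429-0.116732i ; Y_{6,1}(Ω₂) = -0.356651+0.104252i ; Δ = +0.097919+0.016567i
  [+2]  conj(Y_{6,2})(Ω₁) = -0.107305-0.136334i ; Y_{6,2}(Ω₂) = -0.018122+0.011585i ; Δ = +0.003524+0.001228i
  [+3]  conj(Y_{6,3})(Ω₁) = +0.068802+0.315339i ; Y_{6,3}(Ω₂) = +0.248628-0.284830i ; Δ = +0.106924+0.058805i
  [+4]  conj(Y_{6,4})(Ω₁) = -0.015185+0.062820i ; Y_{6,4}(Ω₂) = +0.174759-0.377802i ; Δ = +0.021080+0.016715i
  [+5]  conj(Y_{6,5})(Ω₁) = +0.264535-0.321063i ; Y_{6,5}(Ω₂) = +0.034364-0.229124i ; Δ = -0.064473-0.071644i
  [+6]  conj(Y_{6,6})(Ω₁) = -0.307752+0.141006i ; Y_{6,6}(Ω₂) = -0.009530-0.069891i ; Δ = +0.012788+0.020165i
Accumulated sum +0.338101-0.000000i; after 4π/(2l+1) scaling, +0.326823-0.000000i ⇒ P_6 = 0.326823

0.326823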